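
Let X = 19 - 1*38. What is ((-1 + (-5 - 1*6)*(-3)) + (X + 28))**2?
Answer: 1681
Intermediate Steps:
X = -19 (X = 19 - 38 = -19)
((-1 + (-5 - 1*6)*(-3)) + (X + 28))**2 = ((-1 + (-5 - 1*6)*(-3)) + (-19 + 28))**2 = ((-1 + (-5 - 6)*(-3)) + 9)**2 = ((-1 - 11*(-3)) + 9)**2 = ((-1 + 33) + 9)**2 = (32 + 9)**2 = 41**2 = 1681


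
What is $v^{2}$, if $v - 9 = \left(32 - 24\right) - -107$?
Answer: $15376$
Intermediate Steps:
$v = 124$ ($v = 9 + \left(\left(32 - 24\right) - -107\right) = 9 + \left(\left(32 - 24\right) + 107\right) = 9 + \left(8 + 107\right) = 9 + 115 = 124$)
$v^{2} = 124^{2} = 15376$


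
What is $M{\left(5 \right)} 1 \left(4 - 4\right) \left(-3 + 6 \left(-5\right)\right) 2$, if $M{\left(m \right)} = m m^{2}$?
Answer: $0$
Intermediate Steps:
$M{\left(m \right)} = m^{3}$
$M{\left(5 \right)} 1 \left(4 - 4\right) \left(-3 + 6 \left(-5\right)\right) 2 = 5^{3} \cdot 1 \left(4 - 4\right) \left(-3 + 6 \left(-5\right)\right) 2 = 125 \cdot 1 \cdot 0 \left(-3 - 30\right) 2 = 125 \cdot 0 \left(-33\right) 2 = 125 \cdot 0 \cdot 2 = 125 \cdot 0 = 0$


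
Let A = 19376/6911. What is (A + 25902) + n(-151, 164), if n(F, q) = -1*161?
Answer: 177915427/6911 ≈ 25744.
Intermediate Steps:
A = 19376/6911 (A = 19376*(1/6911) = 19376/6911 ≈ 2.8036)
n(F, q) = -161
(A + 25902) + n(-151, 164) = (19376/6911 + 25902) - 161 = 179028098/6911 - 161 = 177915427/6911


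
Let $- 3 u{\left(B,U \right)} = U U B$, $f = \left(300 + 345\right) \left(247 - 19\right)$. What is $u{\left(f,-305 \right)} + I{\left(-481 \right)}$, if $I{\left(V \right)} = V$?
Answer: $-4560085981$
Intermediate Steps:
$f = 147060$ ($f = 645 \cdot 228 = 147060$)
$u{\left(B,U \right)} = - \frac{B U^{2}}{3}$ ($u{\left(B,U \right)} = - \frac{U U B}{3} = - \frac{U^{2} B}{3} = - \frac{B U^{2}}{3}$)
$u{\left(f,-305 \right)} + I{\left(-481 \right)} = \left(- \frac{1}{3}\right) 147060 \left(-305\right)^{2} - 481 = \left(- \frac{1}{3}\right) 147060 \cdot 93025 - 481 = -4560085500 - 481 = -4560085981$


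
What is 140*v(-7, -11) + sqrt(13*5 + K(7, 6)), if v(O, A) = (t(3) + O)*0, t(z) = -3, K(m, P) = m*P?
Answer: sqrt(107) ≈ 10.344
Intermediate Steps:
K(m, P) = P*m
v(O, A) = 0 (v(O, A) = (-3 + O)*0 = 0)
140*v(-7, -11) + sqrt(13*5 + K(7, 6)) = 140*0 + sqrt(13*5 + 6*7) = 0 + sqrt(65 + 42) = 0 + sqrt(107) = sqrt(107)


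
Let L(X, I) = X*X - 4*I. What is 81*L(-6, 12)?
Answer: -972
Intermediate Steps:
L(X, I) = X² - 4*I
81*L(-6, 12) = 81*((-6)² - 4*12) = 81*(36 - 48) = 81*(-12) = -972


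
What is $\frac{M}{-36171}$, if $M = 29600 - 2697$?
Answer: $- \frac{26903}{36171} \approx -0.74377$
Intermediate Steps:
$M = 26903$
$\frac{M}{-36171} = \frac{26903}{-36171} = 26903 \left(- \frac{1}{36171}\right) = - \frac{26903}{36171}$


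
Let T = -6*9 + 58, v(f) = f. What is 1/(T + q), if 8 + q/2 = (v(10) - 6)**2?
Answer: 1/20 ≈ 0.050000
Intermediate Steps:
T = 4 (T = -54 + 58 = 4)
q = 16 (q = -16 + 2*(10 - 6)**2 = -16 + 2*4**2 = -16 + 2*16 = -16 + 32 = 16)
1/(T + q) = 1/(4 + 16) = 1/20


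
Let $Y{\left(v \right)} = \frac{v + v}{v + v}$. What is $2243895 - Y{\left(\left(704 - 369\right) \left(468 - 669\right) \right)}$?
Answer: $2243894$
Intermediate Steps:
$Y{\left(v \right)} = 1$ ($Y{\left(v \right)} = \frac{2 v}{2 v} = 2 v \frac{1}{2 v} = 1$)
$2243895 - Y{\left(\left(704 - 369\right) \left(468 - 669\right) \right)} = 2243895 - 1 = 2243894$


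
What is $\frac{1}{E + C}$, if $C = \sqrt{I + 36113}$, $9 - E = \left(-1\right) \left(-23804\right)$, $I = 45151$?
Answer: $- \frac{23795}{566120761} - \frac{4 \sqrt{5079}}{566120761} \approx -4.2535 \cdot 10^{-5}$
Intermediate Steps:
$E = -23795$ ($E = 9 - \left(-1\right) \left(-23804\right) = 9 - 23804 = -23795$)
$C = 4 \sqrt{5079}$ ($C = \sqrt{45151 + 36113} = \sqrt{81264} = 4 \sqrt{5079} \approx 285.07$)
$\frac{1}{E + C} = \frac{1}{-23795 + 4 \sqrt{5079}}$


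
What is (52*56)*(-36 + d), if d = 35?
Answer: -2912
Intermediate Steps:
(52*56)*(-36 + d) = (52*56)*(-36 + 35) = 2912*(-1) = -2912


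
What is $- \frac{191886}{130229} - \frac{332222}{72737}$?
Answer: $- \frac{57222150820}{9472466773} \approx -6.0409$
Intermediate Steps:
$- \frac{191886}{130229} - \frac{332222}{72737} = - \frac{57222150820}{9472466773}$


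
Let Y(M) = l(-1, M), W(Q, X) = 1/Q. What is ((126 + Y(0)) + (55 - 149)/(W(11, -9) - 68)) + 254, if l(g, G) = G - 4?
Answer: 281906/747 ≈ 377.38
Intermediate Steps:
W(Q, X) = 1/Q
l(g, G) = -4 + G
Y(M) = -4 + M
((126 + Y(0)) + (55 - 149)/(W(11, -9) - 68)) + 254 = ((126 + (-4 + 0)) + (55 - 149)/(1/11 - 68)) + 254 = ((126 - 4) - 94/(1/11 - 68)) + 254 = (122 - 94/(-747/11)) + 254 = (122 - 94*(-11/747)) + 254 = (122 + 1034/747) + 254 = 92168/747 + 254 = 281906/747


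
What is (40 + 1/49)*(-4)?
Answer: -7844/49 ≈ -160.08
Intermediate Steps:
(40 + 1/49)*(-4) = (1961/49)*(-4) = -7844/49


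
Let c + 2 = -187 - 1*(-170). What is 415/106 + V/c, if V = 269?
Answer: -20629/2014 ≈ -10.243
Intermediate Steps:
c = -19 (c = -2 + (-187 - 1*(-170)) = -2 + (-187 + 170) = -2 - 17 = -19)
415/106 + V/c = 415/106 + 269/(-19) = 415*(1/106) + 269*(-1/19) = 415/106 - 269/19 = -20629/2014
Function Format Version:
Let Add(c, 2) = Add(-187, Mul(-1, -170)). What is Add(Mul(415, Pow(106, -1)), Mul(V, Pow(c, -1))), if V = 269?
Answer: Rational(-20629, 2014) ≈ -10.243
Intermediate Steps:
c = -19 (c = Add(-2, Add(-187, Mul(-1, -170))) = Add(-2, Add(-187, 170)) = Add(-2, -17) = -19)
Add(Mul(415, Pow(106, -1)), Mul(V, Pow(c, -1))) = Add(Mul(415, Pow(106, -1)), Mul(269, Pow(-19, -1))) = Add(Mul(415, Rational(1, 106)), Mul(269, Rational(-1, 19))) = Add(Rational(415, 106), Rational(-269, 19)) = Rational(-20629, 2014)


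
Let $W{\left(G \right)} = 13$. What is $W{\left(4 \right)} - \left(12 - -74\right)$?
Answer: $-73$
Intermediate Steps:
$W{\left(4 \right)} - \left(12 - -74\right) = 13 - \left(12 - -74\right) = 13 - \left(12 + 74\right) = 13 - 86 = -73$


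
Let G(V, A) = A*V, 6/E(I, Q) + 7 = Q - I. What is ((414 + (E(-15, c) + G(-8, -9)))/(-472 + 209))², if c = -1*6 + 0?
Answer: 239121/69169 ≈ 3.4571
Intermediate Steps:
c = -6 (c = -6 + 0 = -6)
E(I, Q) = 6/(-7 + Q - I) (E(I, Q) = 6/(-7 + (Q - I)) = 6/(-7 + Q - I))
((414 + (E(-15, c) + G(-8, -9)))/(-472 + 209))² = ((414 + (-6/(7 - 15 - 1*(-6)) - 9*(-8)))/(-472 + 209))² = ((414 + (-6/(7 - 15 + 6) + 72))/(-263))² = ((414 + (-6/(-2) + 72))*(-1/263))² = ((414 + (-6*(-½) + 72))*(-1/263))² = ((414 + (3 + 72))*(-1/263))² = ((414 + 75)*(-1/263))² = (489*(-1/263))² = (-489/263)² = 239121/69169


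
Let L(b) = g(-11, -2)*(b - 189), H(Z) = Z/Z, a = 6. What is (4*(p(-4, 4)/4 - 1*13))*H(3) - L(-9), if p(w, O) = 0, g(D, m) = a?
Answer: 1136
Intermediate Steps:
g(D, m) = 6
H(Z) = 1
L(b) = -1134 + 6*b (L(b) = 6*(b - 189) = 6*(-189 + b) = -1134 + 6*b)
(4*(p(-4, 4)/4 - 1*13))*H(3) - L(-9) = (4*(0/4 - 1*13))*1 - (-1134 + 6*(-9)) = (4*(0*(¼) - 13))*1 - (-1134 - 54) = (4*(0 - 13))*1 - 1*(-1188) = (4*(-13))*1 + 1188 = -52*1 + 1188 = -52 + 1188 = 1136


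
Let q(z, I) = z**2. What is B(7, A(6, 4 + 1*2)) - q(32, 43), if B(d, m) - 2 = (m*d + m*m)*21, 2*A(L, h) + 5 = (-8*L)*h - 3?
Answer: 437206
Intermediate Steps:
A(L, h) = -4 - 4*L*h (A(L, h) = -5/2 + ((-8*L)*h - 3)/2 = -5/2 + (-8*L*h - 3)/2 = -5/2 + (-3 - 8*L*h)/2 = -5/2 + (-3/2 - 4*L*h) = -4 - 4*L*h)
B(d, m) = 2 + 21*m**2 + 21*d*m (B(d, m) = 2 + (m*d + m*m)*21 = 2 + (d*m + m**2)*21 = 2 + (m**2 + d*m)*21 = 2 + (21*m**2 + 21*d*m) = 2 + 21*m**2 + 21*d*m)
B(7, A(6, 4 + 1*2)) - q(32, 43) = (2 + 21*(-4 - 4*6*(4 + 1*2))**2 + 21*7*(-4 - 4*6*(4 + 1*2))) - 1*32**2 = (2 + 21*(-4 - 4*6*(4 + 2))**2 + 21*7*(-4 - 4*6*(4 + 2))) - 1*1024 = (2 + 21*(-4 - 4*6*6)**2 + 21*7*(-4 - 4*6*6)) - 1024 = (2 + 21*(-4 - 144)**2 + 21*7*(-4 - 144)) - 1024 = (2 + 21*(-148)**2 + 21*7*(-148)) - 1024 = (2 + 21*21904 - 21756) - 1024 = (2 + 459984 - 21756) - 1024 = 438230 - 1024 = 437206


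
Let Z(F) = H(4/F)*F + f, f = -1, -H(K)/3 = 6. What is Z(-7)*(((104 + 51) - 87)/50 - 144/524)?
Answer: 17770/131 ≈ 135.65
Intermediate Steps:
H(K) = -18 (H(K) = -3*6 = -18)
Z(F) = -1 - 18*F (Z(F) = -18*F - 1 = -1 - 18*F)
Z(-7)*(((104 + 51) - 87)/50 - 144/524) = (-1 - 18*(-7))*(((104 + 51) - 87)/50 - 144/524) = (-1 + 126)*((155 - 87)*(1/50) - 144*1/524) = 125*(68*(1/50) - 36/131) = 125*(34/25 - 36/131) = 125*(3554/3275) = 17770/131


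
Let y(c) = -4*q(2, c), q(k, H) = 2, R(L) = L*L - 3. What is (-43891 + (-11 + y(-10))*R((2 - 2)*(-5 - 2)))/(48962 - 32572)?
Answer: -21917/8195 ≈ -2.6744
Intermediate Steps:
R(L) = -3 + L² (R(L) = L² - 3 = -3 + L²)
y(c) = -8 (y(c) = -4*2 = -8)
(-43891 + (-11 + y(-10))*R((2 - 2)*(-5 - 2)))/(48962 - 32572) = (-43891 + (-11 - 8)*(-3 + ((2 - 2)*(-5 - 2))²))/(48962 - 32572) = (-43891 - 19*(-3 + (0*(-7))²))/16390 = (-43891 - 19*(-3 + 0²))*(1/16390) = (-43891 - 19*(-3 + 0))*(1/16390) = (-43891 - 19*(-3))*(1/16390) = (-43891 + 57)*(1/16390) = -43834*1/16390 = -21917/8195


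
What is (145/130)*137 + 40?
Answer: 5013/26 ≈ 192.81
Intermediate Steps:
(145/130)*137 + 40 = (145*(1/130))*137 + 40 = (29/26)*137 + 40 = 3973/26 + 40 = 5013/26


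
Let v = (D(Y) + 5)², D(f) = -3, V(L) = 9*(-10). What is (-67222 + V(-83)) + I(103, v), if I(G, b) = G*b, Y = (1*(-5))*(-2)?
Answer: -66900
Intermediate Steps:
Y = 10 (Y = -5*(-2) = 10)
V(L) = -90
v = 4 (v = (-3 + 5)² = 2² = 4)
(-67222 + V(-83)) + I(103, v) = (-67222 - 90) + 103*4 = -67312 + 412 = -66900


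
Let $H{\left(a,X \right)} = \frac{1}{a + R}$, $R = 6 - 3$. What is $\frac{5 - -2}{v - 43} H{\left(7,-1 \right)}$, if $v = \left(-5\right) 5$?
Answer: $- \frac{7}{680} \approx -0.010294$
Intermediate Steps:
$R = 3$ ($R = 6 - 3 = 3$)
$v = -25$
$H{\left(a,X \right)} = \frac{1}{3 + a}$ ($H{\left(a,X \right)} = \frac{1}{a + 3} = \frac{1}{3 + a}$)
$\frac{5 - -2}{v - 43} H{\left(7,-1 \right)} = \frac{\frac{1}{-25 - 43} \left(5 - -2\right)}{3 + 7} = \frac{\frac{1}{-68} \left(5 + 2\right)}{10} = \left(- \frac{1}{68}\right) 7 \cdot \frac{1}{10} = \left(- \frac{7}{68}\right) \frac{1}{10} = - \frac{7}{680}$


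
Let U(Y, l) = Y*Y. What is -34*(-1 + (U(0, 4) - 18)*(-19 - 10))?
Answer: -17714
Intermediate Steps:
U(Y, l) = Y**2
-34*(-1 + (U(0, 4) - 18)*(-19 - 10)) = -34*(-1 + (0**2 - 18)*(-19 - 10)) = -34*(-1 + (0 - 18)*(-29)) = -34*(-1 - 18*(-29)) = -34*(-1 + 522) = -34*521 = -17714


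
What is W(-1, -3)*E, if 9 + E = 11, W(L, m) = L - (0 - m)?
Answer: -8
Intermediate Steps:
W(L, m) = L + m (W(L, m) = L - (-1)*m = L + m)
E = 2 (E = -9 + 11 = 2)
W(-1, -3)*E = (-1 - 3)*2 = -4*2 = -8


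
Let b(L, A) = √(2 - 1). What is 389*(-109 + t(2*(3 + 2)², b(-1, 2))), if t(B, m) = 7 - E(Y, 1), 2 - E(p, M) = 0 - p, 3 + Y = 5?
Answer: -41234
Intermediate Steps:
Y = 2 (Y = -3 + 5 = 2)
E(p, M) = 2 + p (E(p, M) = 2 - (0 - p) = 2 - (-1)*p = 2 + p)
b(L, A) = 1 (b(L, A) = √1 = 1)
t(B, m) = 3 (t(B, m) = 7 - (2 + 2) = 7 - 1*4 = 7 - 4 = 3)
389*(-109 + t(2*(3 + 2)², b(-1, 2))) = 389*(-109 + 3) = 389*(-106) = -41234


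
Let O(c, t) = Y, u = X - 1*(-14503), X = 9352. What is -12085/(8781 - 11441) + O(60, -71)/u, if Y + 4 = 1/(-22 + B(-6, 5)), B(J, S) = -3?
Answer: 1441384643/317271500 ≈ 4.5431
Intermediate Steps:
Y = -101/25 (Y = -4 + 1/(-22 - 3) = -4 + 1/(-25) = -4 - 1/25 = -101/25 ≈ -4.0400)
u = 23855 (u = 9352 - 1*(-14503) = 9352 + 14503 = 23855)
O(c, t) = -101/25
-12085/(8781 - 11441) + O(60, -71)/u = -12085/(8781 - 11441) - 101/25/23855 = -12085/(-2660) - 101/25*1/23855 = -12085*(-1/2660) - 101/596375 = 2417/532 - 101/596375 = 1441384643/317271500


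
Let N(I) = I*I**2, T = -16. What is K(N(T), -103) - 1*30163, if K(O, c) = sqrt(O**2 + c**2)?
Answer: -30163 + 5*sqrt(671513) ≈ -26066.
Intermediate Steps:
N(I) = I**3
K(N(T), -103) - 1*30163 = sqrt(((-16)**3)**2 + (-103)**2) - 1*30163 = sqrt((-4096)**2 + 10609) - 30163 = sqrt(16777216 + 10609) - 30163 = sqrt(16787825) - 30163 = 5*sqrt(671513) - 30163 = -30163 + 5*sqrt(671513)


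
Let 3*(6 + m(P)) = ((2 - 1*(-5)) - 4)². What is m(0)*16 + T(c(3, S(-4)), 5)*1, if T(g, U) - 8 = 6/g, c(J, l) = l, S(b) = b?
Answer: -83/2 ≈ -41.500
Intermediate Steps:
T(g, U) = 8 + 6/g
m(P) = -3 (m(P) = -6 + ((2 - 1*(-5)) - 4)²/3 = -6 + ((2 + 5) - 4)²/3 = -6 + (7 - 4)²/3 = -6 + (⅓)*3² = -6 + (⅓)*9 = -6 + 3 = -3)
m(0)*16 + T(c(3, S(-4)), 5)*1 = -3*16 + (8 + 6/(-4))*1 = -48 + (8 + 6*(-¼))*1 = -48 + (8 - 3/2)*1 = -48 + (13/2)*1 = -48 + 13/2 = -83/2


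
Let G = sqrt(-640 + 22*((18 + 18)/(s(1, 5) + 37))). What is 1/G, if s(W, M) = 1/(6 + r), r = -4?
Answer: -5*I*sqrt(967)/3868 ≈ -0.040197*I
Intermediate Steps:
s(W, M) = 1/2 (s(W, M) = 1/(6 - 4) = 1/2)
G = 4*I*sqrt(967)/5 (G = sqrt(-640 + 22*((18 + 18)/(1/2 + 37))) = sqrt(-640 + 22*(36/(75/2))) = sqrt(-640 + 22*(36*(2/75))) = sqrt(-640 + 22*(24/25)) = sqrt(-640 + 528/25) = sqrt(-15472/25) = 4*I*sqrt(967)/5 ≈ 24.877*I)
1/G = 1/(4*I*sqrt(967)/5) = -5*I*sqrt(967)/3868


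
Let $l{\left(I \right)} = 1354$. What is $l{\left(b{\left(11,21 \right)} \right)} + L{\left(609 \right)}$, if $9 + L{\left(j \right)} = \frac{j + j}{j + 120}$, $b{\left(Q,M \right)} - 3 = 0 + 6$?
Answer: $\frac{327241}{243} \approx 1346.7$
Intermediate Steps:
$b{\left(Q,M \right)} = 9$ ($b{\left(Q,M \right)} = 3 + \left(0 + 6\right) = 3 + 6 = 9$)
$L{\left(j \right)} = -9 + \frac{2 j}{120 + j}$ ($L{\left(j \right)} = -9 + \frac{j + j}{j + 120} = -9 + \frac{2 j}{120 + j}$)
$l{\left(b{\left(11,21 \right)} \right)} + L{\left(609 \right)} = 1354 + \frac{-1080 - 4263}{120 + 609} = 1354 + \frac{-1080 - 4263}{729} = 1354 + \frac{1}{729} \left(-5343\right) = 1354 - \frac{1781}{243} = \frac{327241}{243}$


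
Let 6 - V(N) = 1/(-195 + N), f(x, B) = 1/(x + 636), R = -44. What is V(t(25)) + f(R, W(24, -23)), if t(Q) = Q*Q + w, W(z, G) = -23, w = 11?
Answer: 1566281/261072 ≈ 5.9994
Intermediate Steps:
f(x, B) = 1/(636 + x)
t(Q) = 11 + Q² (t(Q) = Q*Q + 11 = Q² + 11 = 11 + Q²)
V(N) = 6 - 1/(-195 + N)
V(t(25)) + f(R, W(24, -23)) = (-1171 + 6*(11 + 25²))/(-195 + (11 + 25²)) + 1/(636 - 44) = (-1171 + 6*(11 + 625))/(-195 + (11 + 625)) + 1/592 = (-1171 + 6*636)/(-195 + 636) + 1/592 = (-1171 + 3816)/441 + 1/592 = (1/441)*2645 + 1/592 = 2645/441 + 1/592 = 1566281/261072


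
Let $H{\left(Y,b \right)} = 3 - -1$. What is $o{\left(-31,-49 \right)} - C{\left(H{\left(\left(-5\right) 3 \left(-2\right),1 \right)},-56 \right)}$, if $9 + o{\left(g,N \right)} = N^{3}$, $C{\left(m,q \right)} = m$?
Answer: $-117662$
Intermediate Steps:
$H{\left(Y,b \right)} = 4$ ($H{\left(Y,b \right)} = 3 + 1 = 4$)
$o{\left(g,N \right)} = -9 + N^{3}$
$o{\left(-31,-49 \right)} - C{\left(H{\left(\left(-5\right) 3 \left(-2\right),1 \right)},-56 \right)} = \left(-9 + \left(-49\right)^{3}\right) - 4 = \left(-9 - 117649\right) - 4 = -117658 - 4 = -117662$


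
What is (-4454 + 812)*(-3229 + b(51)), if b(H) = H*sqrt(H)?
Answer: 11760018 - 185742*sqrt(51) ≈ 1.0434e+7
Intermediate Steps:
b(H) = H**(3/2)
(-4454 + 812)*(-3229 + b(51)) = (-4454 + 812)*(-3229 + 51**(3/2)) = -3642*(-3229 + 51*sqrt(51)) = 11760018 - 185742*sqrt(51)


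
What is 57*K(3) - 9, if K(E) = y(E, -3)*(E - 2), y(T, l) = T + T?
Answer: 333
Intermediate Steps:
y(T, l) = 2*T
K(E) = 2*E*(-2 + E) (K(E) = (2*E)*(E - 2) = (2*E)*(-2 + E) = 2*E*(-2 + E))
57*K(3) - 9 = 57*(2*3*(-2 + 3)) - 9 = 57*(2*3*1) - 9 = 57*6 - 9 = 342 - 9 = 333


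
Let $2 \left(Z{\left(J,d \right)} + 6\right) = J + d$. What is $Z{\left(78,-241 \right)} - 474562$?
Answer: $- \frac{949299}{2} \approx -4.7465 \cdot 10^{5}$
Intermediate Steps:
$Z{\left(J,d \right)} = -6 + \frac{J}{2} + \frac{d}{2}$ ($Z{\left(J,d \right)} = -6 + \frac{J + d}{2} = -6 + \left(\frac{J}{2} + \frac{d}{2}\right) = -6 + \frac{J}{2} + \frac{d}{2}$)
$Z{\left(78,-241 \right)} - 474562 = \left(-6 + \frac{1}{2} \cdot 78 + \frac{1}{2} \left(-241\right)\right) - 474562 = \left(-6 + 39 - \frac{241}{2}\right) - 474562 = - \frac{175}{2} - 474562 = - \frac{949299}{2}$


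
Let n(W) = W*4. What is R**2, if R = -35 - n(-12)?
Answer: 169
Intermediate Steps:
n(W) = 4*W
R = 13 (R = -35 - 4*(-12) = -35 - 1*(-48) = -35 + 48 = 13)
R**2 = 13**2 = 169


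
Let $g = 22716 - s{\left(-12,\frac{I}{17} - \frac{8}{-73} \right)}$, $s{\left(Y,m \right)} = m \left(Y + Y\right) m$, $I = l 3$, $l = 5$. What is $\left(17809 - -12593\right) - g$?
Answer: $\frac{11800693902}{1540081} \approx 7662.4$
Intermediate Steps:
$I = 15$ ($I = 5 \cdot 3 = 15$)
$s{\left(Y,m \right)} = 2 Y m^{2}$ ($s{\left(Y,m \right)} = m 2 Y m = 2 Y m m = 2 Y m^{2}$)
$g = \frac{35020848660}{1540081}$ ($g = 22716 - 2 \left(-12\right) \left(\frac{15}{17} - \frac{8}{-73}\right)^{2} = 22716 - 2 \left(-12\right) \left(15 \cdot \frac{1}{17} - - \frac{8}{73}\right)^{2} = 22716 - 2 \left(-12\right) \left(\frac{15}{17} + \frac{8}{73}\right)^{2} = 22716 - 2 \left(-12\right) \left(\frac{1231}{1241}\right)^{2} = 22716 - 2 \left(-12\right) \frac{1515361}{1540081} = 22716 - - \frac{36368664}{1540081} = 22716 + \frac{36368664}{1540081} = \frac{35020848660}{1540081} \approx 22740.0$)
$\left(17809 - -12593\right) - g = \left(17809 - -12593\right) - \frac{35020848660}{1540081} = \left(17809 + 12593\right) - \frac{35020848660}{1540081} = 30402 - \frac{35020848660}{1540081} = \frac{11800693902}{1540081}$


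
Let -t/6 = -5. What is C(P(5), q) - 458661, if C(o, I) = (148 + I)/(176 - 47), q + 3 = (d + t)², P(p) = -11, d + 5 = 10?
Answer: -59165899/129 ≈ -4.5865e+5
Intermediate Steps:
t = 30 (t = -6*(-5) = 30)
d = 5 (d = -5 + 10 = 5)
q = 1222 (q = -3 + (5 + 30)² = -3 + 35² = -3 + 1225 = 1222)
C(o, I) = 148/129 + I/129 (C(o, I) = (148 + I)/129 = (148 + I)*(1/129) = 148/129 + I/129)
C(P(5), q) - 458661 = (148/129 + (1/129)*1222) - 458661 = (148/129 + 1222/129) - 458661 = 1370/129 - 458661 = -59165899/129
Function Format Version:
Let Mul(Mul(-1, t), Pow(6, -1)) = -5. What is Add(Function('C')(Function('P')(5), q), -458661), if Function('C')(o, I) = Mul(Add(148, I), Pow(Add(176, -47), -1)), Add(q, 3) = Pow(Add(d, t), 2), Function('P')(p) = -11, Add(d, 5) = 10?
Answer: Rational(-59165899, 129) ≈ -4.5865e+5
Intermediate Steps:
t = 30 (t = Mul(-6, -5) = 30)
d = 5 (d = Add(-5, 10) = 5)
q = 1222 (q = Add(-3, Pow(Add(5, 30), 2)) = Add(-3, Pow(35, 2)) = Add(-3, 1225) = 1222)
Function('C')(o, I) = Add(Rational(148, 129), Mul(Rational(1, 129), I)) (Function('C')(o, I) = Mul(Add(148, I), Pow(129, -1)) = Mul(Add(148, I), Rational(1, 129)) = Add(Rational(148, 129), Mul(Rational(1, 129), I)))
Add(Function('C')(Function('P')(5), q), -458661) = Add(Add(Rational(148, 129), Mul(Rational(1, 129), 1222)), -458661) = Add(Add(Rational(148, 129), Rational(1222, 129)), -458661) = Add(Rational(1370, 129), -458661) = Rational(-59165899, 129)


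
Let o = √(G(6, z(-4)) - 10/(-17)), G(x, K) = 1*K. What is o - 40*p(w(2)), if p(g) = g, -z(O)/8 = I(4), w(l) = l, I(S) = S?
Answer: -80 + I*√9078/17 ≈ -80.0 + 5.6046*I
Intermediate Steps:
z(O) = -32 (z(O) = -8*4 = -32)
G(x, K) = K
o = I*√9078/17 (o = √(-32 - 10/(-17)) = √(-32 - 10*(-1/17)) = √(-32 + 10/17) = √(-534/17) = I*√9078/17 ≈ 5.6046*I)
o - 40*p(w(2)) = I*√9078/17 - 40*2 = I*√9078/17 - 80 = -80 + I*√9078/17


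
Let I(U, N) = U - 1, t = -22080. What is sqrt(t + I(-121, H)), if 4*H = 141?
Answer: I*sqrt(22202) ≈ 149.0*I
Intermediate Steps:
H = 141/4 (H = (1/4)*141 = 141/4 ≈ 35.250)
I(U, N) = -1 + U
sqrt(t + I(-121, H)) = sqrt(-22080 + (-1 - 121)) = sqrt(-22080 - 122) = sqrt(-22202) = I*sqrt(22202)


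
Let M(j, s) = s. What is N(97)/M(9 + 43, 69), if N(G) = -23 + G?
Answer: 74/69 ≈ 1.0725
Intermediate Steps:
N(97)/M(9 + 43, 69) = (-23 + 97)/69 = 74*(1/69) = 74/69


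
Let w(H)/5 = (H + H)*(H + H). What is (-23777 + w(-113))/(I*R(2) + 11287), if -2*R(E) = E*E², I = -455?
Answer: 77201/4369 ≈ 17.670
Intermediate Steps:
w(H) = 20*H² (w(H) = 5*((H + H)*(H + H)) = 5*((2*H)*(2*H)) = 5*(4*H²) = 20*H²)
R(E) = -E³/2 (R(E) = -E*E²/2 = -E³/2)
(-23777 + w(-113))/(I*R(2) + 11287) = (-23777 + 20*(-113)²)/(-(-455)*2³/2 + 11287) = (-23777 + 20*12769)/(-(-455)*8/2 + 11287) = (-23777 + 255380)/(-455*(-4) + 11287) = 231603/(1820 + 11287) = 231603/13107 = 231603*(1/13107) = 77201/4369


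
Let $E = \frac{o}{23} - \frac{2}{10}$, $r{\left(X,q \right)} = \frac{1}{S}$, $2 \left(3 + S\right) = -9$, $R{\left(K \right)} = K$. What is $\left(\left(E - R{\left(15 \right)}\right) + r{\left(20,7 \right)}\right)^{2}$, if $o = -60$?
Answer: $\frac{1532644}{4761} \approx 321.92$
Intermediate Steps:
$S = - \frac{15}{2}$ ($S = -3 + \frac{1}{2} \left(-9\right) = -3 - \frac{9}{2} = - \frac{15}{2} \approx -7.5$)
$r{\left(X,q \right)} = - \frac{2}{15}$ ($r{\left(X,q \right)} = \frac{1}{- \frac{15}{2}} = - \frac{2}{15}$)
$E = - \frac{323}{115}$ ($E = - \frac{60}{23} - \frac{2}{10} = \left(-60\right) \frac{1}{23} - \frac{1}{5} = - \frac{60}{23} - \frac{1}{5} = - \frac{323}{115} \approx -2.8087$)
$\left(\left(E - R{\left(15 \right)}\right) + r{\left(20,7 \right)}\right)^{2} = \left(\left(- \frac{323}{115} - 15\right) - \frac{2}{15}\right)^{2} = \left(- \frac{2048}{115} - \frac{2}{15}\right)^{2} = \left(- \frac{1238}{69}\right)^{2} = \frac{1532644}{4761}$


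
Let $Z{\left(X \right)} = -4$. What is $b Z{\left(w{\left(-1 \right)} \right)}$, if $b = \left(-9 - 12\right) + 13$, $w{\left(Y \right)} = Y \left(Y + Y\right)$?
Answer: $32$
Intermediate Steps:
$w{\left(Y \right)} = 2 Y^{2}$ ($w{\left(Y \right)} = Y 2 Y = 2 Y^{2}$)
$b = -8$ ($b = -21 + 13 = -8$)
$b Z{\left(w{\left(-1 \right)} \right)} = \left(-8\right) \left(-4\right) = 32$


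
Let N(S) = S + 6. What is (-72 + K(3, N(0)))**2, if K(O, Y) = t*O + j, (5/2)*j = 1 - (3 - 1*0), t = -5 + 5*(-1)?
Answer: 264196/25 ≈ 10568.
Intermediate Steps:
t = -10 (t = -5 - 5 = -10)
N(S) = 6 + S
j = -4/5 (j = 2*(1 - (3 - 1*0))/5 = 2*(1 - (3 + 0))/5 = 2*(1 - 1*3)/5 = 2*(1 - 3)/5 = (2/5)*(-2) = -4/5 ≈ -0.80000)
K(O, Y) = -4/5 - 10*O (K(O, Y) = -10*O - 4/5 = -4/5 - 10*O)
(-72 + K(3, N(0)))**2 = (-72 + (-4/5 - 10*3))**2 = (-72 + (-4/5 - 30))**2 = (-72 - 154/5)**2 = (-514/5)**2 = 264196/25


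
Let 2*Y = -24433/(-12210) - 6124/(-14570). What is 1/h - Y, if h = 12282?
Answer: -17634245081/14566427436 ≈ -1.2106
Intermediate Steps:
Y = 8615257/7115988 (Y = (-24433/(-12210) - 6124/(-14570))/2 = (-24433*(-1/12210) - 6124*(-1/14570))/2 = (24433/12210 + 3062/7285)/2 = (1/2)*(8615257/3557994) = 8615257/7115988 ≈ 1.2107)
1/h - Y = 1/12282 - 1*8615257/7115988 = 1/12282 - 8615257/7115988 = -17634245081/14566427436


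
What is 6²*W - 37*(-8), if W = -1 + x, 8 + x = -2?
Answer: -100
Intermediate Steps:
x = -10 (x = -8 - 2 = -10)
W = -11 (W = -1 - 10 = -11)
6²*W - 37*(-8) = 6²*(-11) - 37*(-8) = 36*(-11) + 296 = -396 + 296 = -100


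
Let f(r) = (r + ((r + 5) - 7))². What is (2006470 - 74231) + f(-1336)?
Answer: 9082515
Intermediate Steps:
f(r) = (-2 + 2*r)² (f(r) = (r + ((5 + r) - 7))² = (r + (-2 + r))² = (-2 + 2*r)²)
(2006470 - 74231) + f(-1336) = (2006470 - 74231) + 4*(-1 - 1336)² = 1932239 + 4*(-1337)² = 1932239 + 4*1787569 = 1932239 + 7150276 = 9082515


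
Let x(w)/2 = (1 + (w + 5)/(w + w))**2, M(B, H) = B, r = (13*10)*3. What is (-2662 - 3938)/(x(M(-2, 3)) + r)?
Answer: -52800/3121 ≈ -16.918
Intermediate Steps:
r = 390 (r = 130*3 = 390)
x(w) = 2*(1 + (5 + w)/(2*w))**2 (x(w) = 2*(1 + (w + 5)/(w + w))**2 = 2*(1 + (5 + w)/((2*w)))**2 = 2*(1 + (5 + w)*(1/(2*w)))**2 = 2*(1 + (5 + w)/(2*w))**2)
(-2662 - 3938)/(x(M(-2, 3)) + r) = (-2662 - 3938)/((1/2)*(5 + 3*(-2))**2/(-2)**2 + 390) = -6600/((1/2)*(1/4)*(5 - 6)**2 + 390) = -6600/((1/2)*(1/4)*(-1)**2 + 390) = -6600/((1/2)*(1/4)*1 + 390) = -6600/(1/8 + 390) = -6600/3121/8 = -6600*8/3121 = -52800/3121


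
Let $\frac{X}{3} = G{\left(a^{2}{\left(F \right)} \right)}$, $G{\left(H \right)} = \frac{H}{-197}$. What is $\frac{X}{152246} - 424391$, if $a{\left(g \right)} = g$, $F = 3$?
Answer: $- \frac{12728530940669}{29992462} \approx -4.2439 \cdot 10^{5}$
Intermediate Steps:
$G{\left(H \right)} = - \frac{H}{197}$ ($G{\left(H \right)} = H \left(- \frac{1}{197}\right) = - \frac{H}{197}$)
$X = - \frac{27}{197}$ ($X = 3 \left(- \frac{3^{2}}{197}\right) = 3 \left(\left(- \frac{1}{197}\right) 9\right) = 3 \left(- \frac{9}{197}\right) = - \frac{27}{197} \approx -0.13706$)
$\frac{X}{152246} - 424391 = - \frac{27}{197 \cdot 152246} - 424391 = \left(- \frac{27}{197}\right) \frac{1}{152246} - 424391 = - \frac{27}{29992462} - 424391 = - \frac{12728530940669}{29992462}$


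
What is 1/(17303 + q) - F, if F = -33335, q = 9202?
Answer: 883544176/26505 ≈ 33335.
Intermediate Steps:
1/(17303 + q) - F = 1/(17303 + 9202) - 1*(-33335) = 1/26505 + 33335 = 883544176/26505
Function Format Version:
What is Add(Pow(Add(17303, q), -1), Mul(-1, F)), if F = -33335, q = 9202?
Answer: Rational(883544176, 26505) ≈ 33335.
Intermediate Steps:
Add(Pow(Add(17303, q), -1), Mul(-1, F)) = Add(Pow(Add(17303, 9202), -1), Mul(-1, -33335)) = Add(Pow(26505, -1), 33335) = Add(Rational(1, 26505), 33335) = Rational(883544176, 26505)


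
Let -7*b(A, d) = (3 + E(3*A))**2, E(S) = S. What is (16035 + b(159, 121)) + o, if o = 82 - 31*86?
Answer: -136243/7 ≈ -19463.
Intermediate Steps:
o = -2584 (o = 82 - 2666 = -2584)
b(A, d) = -(3 + 3*A)**2/7
(16035 + b(159, 121)) + o = (16035 - 9*(1 + 159)**2/7) - 2584 = (16035 - 9/7*160**2) - 2584 = (16035 - 9/7*25600) - 2584 = (16035 - 230400/7) - 2584 = -118155/7 - 2584 = -136243/7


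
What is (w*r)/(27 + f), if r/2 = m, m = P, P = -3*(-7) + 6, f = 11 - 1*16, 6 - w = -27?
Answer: 81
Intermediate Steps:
w = 33 (w = 6 - 1*(-27) = 6 + 27 = 33)
f = -5 (f = 11 - 16 = -5)
P = 27 (P = 21 + 6 = 27)
m = 27
r = 54 (r = 2*27 = 54)
(w*r)/(27 + f) = (33*54)/(27 - 5) = 1782/22 = 1782*(1/22) = 81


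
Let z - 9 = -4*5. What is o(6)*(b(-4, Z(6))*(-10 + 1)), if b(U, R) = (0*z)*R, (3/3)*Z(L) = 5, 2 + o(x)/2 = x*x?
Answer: 0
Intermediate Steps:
o(x) = -4 + 2*x**2 (o(x) = -4 + 2*(x*x) = -4 + 2*x**2)
z = -11 (z = 9 - 4*5 = 9 - 20 = -11)
Z(L) = 5
b(U, R) = 0 (b(U, R) = (0*(-11))*R = 0*R = 0)
o(6)*(b(-4, Z(6))*(-10 + 1)) = (-4 + 2*6**2)*(0*(-10 + 1)) = (-4 + 2*36)*(0*(-9)) = (-4 + 72)*0 = 68*0 = 0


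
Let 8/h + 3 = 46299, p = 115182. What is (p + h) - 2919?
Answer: 649665982/5787 ≈ 1.1226e+5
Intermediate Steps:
h = 1/5787 (h = 8/(-3 + 46299) = 8/46296 = 8*(1/46296) = 1/5787 ≈ 0.00017280)
(p + h) - 2919 = (115182 + 1/5787) - 2919 = 666558235/5787 - 2919 = 649665982/5787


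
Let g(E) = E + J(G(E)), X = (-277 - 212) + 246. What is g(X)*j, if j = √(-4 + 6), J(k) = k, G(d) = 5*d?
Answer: -1458*√2 ≈ -2061.9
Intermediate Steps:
j = √2 ≈ 1.4142
X = -243 (X = -489 + 246 = -243)
g(E) = 6*E (g(E) = E + 5*E = 6*E)
g(X)*j = (6*(-243))*√2 = -1458*√2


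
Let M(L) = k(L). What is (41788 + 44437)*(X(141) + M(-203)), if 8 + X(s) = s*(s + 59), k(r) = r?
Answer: 2413351525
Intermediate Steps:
X(s) = -8 + s*(59 + s) (X(s) = -8 + s*(s + 59) = -8 + s*(59 + s))
M(L) = L
(41788 + 44437)*(X(141) + M(-203)) = (41788 + 44437)*((-8 + 141² + 59*141) - 203) = 86225*((-8 + 19881 + 8319) - 203) = 86225*(28192 - 203) = 86225*27989 = 2413351525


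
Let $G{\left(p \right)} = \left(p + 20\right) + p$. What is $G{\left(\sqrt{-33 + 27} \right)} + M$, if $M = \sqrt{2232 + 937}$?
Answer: $20 + \sqrt{3169} + 2 i \sqrt{6} \approx 76.294 + 4.899 i$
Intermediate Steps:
$M = \sqrt{3169} \approx 56.294$
$G{\left(p \right)} = 20 + 2 p$ ($G{\left(p \right)} = \left(20 + p\right) + p = 20 + 2 p$)
$G{\left(\sqrt{-33 + 27} \right)} + M = \left(20 + 2 \sqrt{-33 + 27}\right) + \sqrt{3169} = \left(20 + 2 \sqrt{-6}\right) + \sqrt{3169} = \left(20 + 2 i \sqrt{6}\right) + \sqrt{3169} = 20 + \sqrt{3169} + 2 i \sqrt{6}$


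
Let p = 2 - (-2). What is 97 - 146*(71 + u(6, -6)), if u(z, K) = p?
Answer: -10853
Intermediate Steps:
p = 4 (p = 2 - 1*(-2) = 2 + 2 = 4)
u(z, K) = 4
97 - 146*(71 + u(6, -6)) = 97 - 146*(71 + 4) = 97 - 146*75 = 97 - 10950 = -10853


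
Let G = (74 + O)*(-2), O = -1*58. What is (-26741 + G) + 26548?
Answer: -225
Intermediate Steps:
O = -58
G = -32 (G = (74 - 58)*(-2) = 16*(-2) = -32)
(-26741 + G) + 26548 = (-26741 - 32) + 26548 = -26773 + 26548 = -225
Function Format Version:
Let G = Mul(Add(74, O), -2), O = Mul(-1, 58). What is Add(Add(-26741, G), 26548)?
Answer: -225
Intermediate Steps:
O = -58
G = -32 (G = Mul(Add(74, -58), -2) = Mul(16, -2) = -32)
Add(Add(-26741, G), 26548) = Add(Add(-26741, -32), 26548) = Add(-26773, 26548) = -225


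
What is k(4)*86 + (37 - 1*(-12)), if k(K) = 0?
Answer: 49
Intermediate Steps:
k(4)*86 + (37 - 1*(-12)) = 0*86 + (37 - 1*(-12)) = 0 + (37 + 12) = 0 + 49 = 49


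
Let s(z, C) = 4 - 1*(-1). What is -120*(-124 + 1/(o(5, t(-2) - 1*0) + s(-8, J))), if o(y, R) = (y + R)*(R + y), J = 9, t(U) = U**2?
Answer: 639780/43 ≈ 14879.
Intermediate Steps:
o(y, R) = (R + y)**2 (o(y, R) = (R + y)*(R + y) = (R + y)**2)
s(z, C) = 5 (s(z, C) = 4 + 1 = 5)
-120*(-124 + 1/(o(5, t(-2) - 1*0) + s(-8, J))) = -120*(-124 + 1/((((-2)**2 - 1*0) + 5)**2 + 5)) = -120*(-124 + 1/(((4 + 0) + 5)**2 + 5)) = -120*(-124 + 1/((4 + 5)**2 + 5)) = -120*(-124 + 1/(9**2 + 5)) = -120*(-124 + 1/(81 + 5)) = -120*(-124 + 1/86) = -120*(-10663/86) = 639780/43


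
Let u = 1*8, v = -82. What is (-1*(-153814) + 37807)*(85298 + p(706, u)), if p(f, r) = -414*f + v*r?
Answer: -39788567682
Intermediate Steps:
u = 8
p(f, r) = -414*f - 82*r
(-1*(-153814) + 37807)*(85298 + p(706, u)) = (-1*(-153814) + 37807)*(85298 + (-414*706 - 82*8)) = (153814 + 37807)*(85298 + (-292284 - 656)) = 191621*(85298 - 292940) = 191621*(-207642) = -39788567682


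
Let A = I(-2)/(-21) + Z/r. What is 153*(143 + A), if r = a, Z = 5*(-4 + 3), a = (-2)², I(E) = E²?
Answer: 606441/28 ≈ 21659.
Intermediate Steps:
a = 4
Z = -5 (Z = 5*(-1) = -5)
r = 4
A = -121/84 (A = (-2)²/(-21) - 5/4 = 4*(-1/21) - 5*¼ = -4/21 - 5/4 = -121/84 ≈ -1.4405)
153*(143 + A) = 153*(143 - 121/84) = 153*(11891/84) = 606441/28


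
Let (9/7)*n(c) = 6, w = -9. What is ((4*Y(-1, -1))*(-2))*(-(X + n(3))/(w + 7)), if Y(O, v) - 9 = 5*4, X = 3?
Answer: -2668/3 ≈ -889.33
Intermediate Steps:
n(c) = 14/3 (n(c) = (7/9)*6 = 14/3)
Y(O, v) = 29 (Y(O, v) = 9 + 5*4 = 9 + 20 = 29)
((4*Y(-1, -1))*(-2))*(-(X + n(3))/(w + 7)) = ((4*29)*(-2))*(-(3 + 14/3)/(-9 + 7)) = (116*(-2))*(-23/(3*(-2))) = -(-232)*(23/3)*(-½) = -(-232)*(-23)/6 = -232*23/6 = -2668/3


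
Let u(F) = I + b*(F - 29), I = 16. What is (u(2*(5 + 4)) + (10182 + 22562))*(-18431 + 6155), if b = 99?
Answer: -388793196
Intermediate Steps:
u(F) = -2855 + 99*F (u(F) = 16 + 99*(F - 29) = 16 + 99*(-29 + F) = 16 + (-2871 + 99*F) = -2855 + 99*F)
(u(2*(5 + 4)) + (10182 + 22562))*(-18431 + 6155) = ((-2855 + 99*(2*(5 + 4))) + (10182 + 22562))*(-18431 + 6155) = ((-2855 + 99*(2*9)) + 32744)*(-12276) = ((-2855 + 99*18) + 32744)*(-12276) = ((-2855 + 1782) + 32744)*(-12276) = (-1073 + 32744)*(-12276) = 31671*(-12276) = -388793196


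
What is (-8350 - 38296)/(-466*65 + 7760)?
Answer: 23323/11265 ≈ 2.0704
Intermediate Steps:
(-8350 - 38296)/(-466*65 + 7760) = -46646/(-30290 + 7760) = -46646/(-22530) = -46646*(-1/22530) = 23323/11265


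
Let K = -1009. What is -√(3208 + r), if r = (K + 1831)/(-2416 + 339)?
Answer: -√13837376938/2077 ≈ -56.636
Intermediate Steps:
r = -822/2077 (r = (-1009 + 1831)/(-2416 + 339) = 822/(-2077) = 822*(-1/2077) = -822/2077 ≈ -0.39576)
-√(3208 + r) = -√(3208 - 822/2077) = -√(6662194/2077) = -√13837376938/2077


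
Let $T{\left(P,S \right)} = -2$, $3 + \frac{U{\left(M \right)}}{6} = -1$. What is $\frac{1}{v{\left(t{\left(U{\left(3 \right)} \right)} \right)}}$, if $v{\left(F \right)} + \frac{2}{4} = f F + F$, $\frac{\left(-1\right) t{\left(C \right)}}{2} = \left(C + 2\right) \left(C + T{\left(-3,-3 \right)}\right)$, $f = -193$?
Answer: $\frac{2}{439295} \approx 4.5527 \cdot 10^{-6}$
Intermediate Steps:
$U{\left(M \right)} = -24$ ($U{\left(M \right)} = -18 + 6 \left(-1\right) = -18 - 6 = -24$)
$t{\left(C \right)} = - 2 \left(-2 + C\right) \left(2 + C\right)$ ($t{\left(C \right)} = - 2 \left(C + 2\right) \left(C - 2\right) = - 2 \left(2 + C\right) \left(-2 + C\right) = - 2 \left(-2 + C\right) \left(2 + C\right)$)
$v{\left(F \right)} = - \frac{1}{2} - 192 F$ ($v{\left(F \right)} = - \frac{1}{2} + \left(- 193 F + F\right) = - \frac{1}{2} - 192 F$)
$\frac{1}{v{\left(t{\left(U{\left(3 \right)} \right)} \right)}} = \frac{1}{- \frac{1}{2} - 192 \left(8 - 2 \left(-24\right)^{2}\right)} = \frac{1}{- \frac{1}{2} - 192 \left(8 - 1152\right)} = \frac{1}{- \frac{1}{2} - -219648} = \frac{1}{- \frac{1}{2} + 219648} = \frac{1}{\frac{439295}{2}} = \frac{2}{439295}$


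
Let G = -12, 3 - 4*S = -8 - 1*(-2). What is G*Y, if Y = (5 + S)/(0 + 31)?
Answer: -87/31 ≈ -2.8064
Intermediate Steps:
S = 9/4 (S = 3/4 - (-8 - 1*(-2))/4 = 3/4 - (-8 + 2)/4 = 3/4 - 1/4*(-6) = 3/4 + 3/2 = 9/4 ≈ 2.2500)
Y = 29/124 (Y = (5 + 9/4)/(0 + 31) = (29/4)/31 = (29/4)*(1/31) = 29/124 ≈ 0.23387)
G*Y = -12*29/124 = -87/31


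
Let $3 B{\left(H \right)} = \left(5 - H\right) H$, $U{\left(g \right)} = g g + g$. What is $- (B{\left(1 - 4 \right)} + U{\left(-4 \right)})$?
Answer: $-4$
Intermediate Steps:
$U{\left(g \right)} = g + g^{2}$ ($U{\left(g \right)} = g^{2} + g = g + g^{2}$)
$B{\left(H \right)} = \frac{H \left(5 - H\right)}{3}$ ($B{\left(H \right)} = \frac{\left(5 - H\right) H}{3} = \frac{H \left(5 - H\right)}{3}$)
$- (B{\left(1 - 4 \right)} + U{\left(-4 \right)}) = - (\frac{\left(1 - 4\right) \left(5 - \left(1 - 4\right)\right)}{3} - 4 \left(1 - 4\right)) = - (\frac{1}{3} \left(-3\right) \left(5 - -3\right) - -12) = - (\frac{1}{3} \left(-3\right) \left(5 + 3\right) + 12) = - (\frac{1}{3} \left(-3\right) 8 + 12) = - (-8 + 12) = \left(-1\right) 4 = -4$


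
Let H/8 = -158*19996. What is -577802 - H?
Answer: 24697142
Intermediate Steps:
H = -25274944 (H = 8*(-158*19996) = 8*(-3159368) = -25274944)
-577802 - H = -577802 - 1*(-25274944) = -577802 + 25274944 = 24697142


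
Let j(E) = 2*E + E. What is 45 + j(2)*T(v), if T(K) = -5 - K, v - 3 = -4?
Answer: 21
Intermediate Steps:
v = -1 (v = 3 - 4 = -1)
j(E) = 3*E
45 + j(2)*T(v) = 45 + (3*2)*(-5 - 1*(-1)) = 45 + 6*(-5 + 1) = 45 + 6*(-4) = 45 - 24 = 21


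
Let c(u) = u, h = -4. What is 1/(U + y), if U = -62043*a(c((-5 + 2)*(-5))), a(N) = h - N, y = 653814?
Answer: 1/1832631 ≈ 5.4566e-7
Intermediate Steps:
a(N) = -4 - N
U = 1178817 (U = -62043*(-4 - (-5 + 2)*(-5)) = -62043*(-4 - (-3)*(-5)) = -62043*(-4 - 1*15) = -62043*(-4 - 15) = -62043*(-19) = 1178817)
1/(U + y) = 1/(1178817 + 653814) = 1/1832631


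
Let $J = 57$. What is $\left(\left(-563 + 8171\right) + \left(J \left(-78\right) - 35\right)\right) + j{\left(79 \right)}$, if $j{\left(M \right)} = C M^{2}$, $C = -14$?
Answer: $-84247$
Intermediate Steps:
$j{\left(M \right)} = - 14 M^{2}$
$\left(\left(-563 + 8171\right) + \left(J \left(-78\right) - 35\right)\right) + j{\left(79 \right)} = \left(\left(-563 + 8171\right) + \left(57 \left(-78\right) - 35\right)\right) - 14 \cdot 79^{2} = \left(7608 - 4481\right) - 87374 = 3127 - 87374 = -84247$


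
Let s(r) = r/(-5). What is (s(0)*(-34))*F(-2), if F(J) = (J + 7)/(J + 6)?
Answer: 0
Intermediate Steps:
s(r) = -r/5 (s(r) = r*(-⅕) = -r/5)
F(J) = (7 + J)/(6 + J)
(s(0)*(-34))*F(-2) = (-⅕*0*(-34))*((7 - 2)/(6 - 2)) = (0*(-34))*(5/4) = 0*((¼)*5) = 0*(5/4) = 0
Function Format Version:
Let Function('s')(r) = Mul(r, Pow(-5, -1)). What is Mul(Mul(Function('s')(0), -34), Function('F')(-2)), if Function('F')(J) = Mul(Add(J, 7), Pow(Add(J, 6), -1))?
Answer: 0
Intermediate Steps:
Function('s')(r) = Mul(Rational(-1, 5), r) (Function('s')(r) = Mul(r, Rational(-1, 5)) = Mul(Rational(-1, 5), r))
Function('F')(J) = Mul(Pow(Add(6, J), -1), Add(7, J)) (Function('F')(J) = Mul(Add(7, J), Pow(Add(6, J), -1)) = Mul(Pow(Add(6, J), -1), Add(7, J)))
Mul(Mul(Function('s')(0), -34), Function('F')(-2)) = Mul(Mul(Mul(Rational(-1, 5), 0), -34), Mul(Pow(Add(6, -2), -1), Add(7, -2))) = Mul(Mul(0, -34), Mul(Pow(4, -1), 5)) = Mul(0, Mul(Rational(1, 4), 5)) = Mul(0, Rational(5, 4)) = 0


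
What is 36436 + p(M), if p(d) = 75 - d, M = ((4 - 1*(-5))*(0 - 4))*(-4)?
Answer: 36367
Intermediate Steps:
M = 144 (M = ((4 + 5)*(-4))*(-4) = (9*(-4))*(-4) = -36*(-4) = 144)
36436 + p(M) = 36436 + (75 - 1*144) = 36436 + (75 - 144) = 36436 - 69 = 36367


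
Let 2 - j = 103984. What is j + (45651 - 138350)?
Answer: -196681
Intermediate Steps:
j = -103982 (j = 2 - 1*103984 = 2 - 103984 = -103982)
j + (45651 - 138350) = -103982 + (45651 - 138350) = -103982 - 92699 = -196681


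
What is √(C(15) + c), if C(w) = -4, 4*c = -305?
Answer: I*√321/2 ≈ 8.9582*I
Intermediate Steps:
c = -305/4 (c = (¼)*(-305) = -305/4 ≈ -76.250)
√(C(15) + c) = √(-4 - 305/4) = √(-321/4) = I*√321/2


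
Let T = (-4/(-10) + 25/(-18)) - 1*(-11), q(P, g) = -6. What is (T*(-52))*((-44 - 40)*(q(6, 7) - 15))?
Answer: -4591496/5 ≈ -9.1830e+5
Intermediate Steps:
T = 901/90 (T = (-4*(-⅒) + 25*(-1/18)) + 11 = (⅖ - 25/18) + 11 = -89/90 + 11 = 901/90 ≈ 10.011)
(T*(-52))*((-44 - 40)*(q(6, 7) - 15)) = ((901/90)*(-52))*((-44 - 40)*(-6 - 15)) = -(-655928)*(-21)/15 = -23426/45*1764 = -4591496/5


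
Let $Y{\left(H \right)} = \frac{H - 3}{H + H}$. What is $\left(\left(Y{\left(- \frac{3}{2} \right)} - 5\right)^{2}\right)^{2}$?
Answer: $\frac{2401}{16} \approx 150.06$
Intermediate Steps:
$Y{\left(H \right)} = \frac{-3 + H}{2 H}$
$\left(\left(Y{\left(- \frac{3}{2} \right)} - 5\right)^{2}\right)^{2} = \left(\left(\frac{-3 - \frac{3}{2}}{2 \left(- \frac{3}{2}\right)} - 5\right)^{2}\right)^{2} = \left(\left(\frac{1}{2} \left(- \frac{2}{3}\right) \left(- \frac{9}{2}\right) - 5\right)^{2}\right)^{2} = \left(\left(\frac{3}{2} - 5\right)^{2}\right)^{2} = \left(\left(- \frac{7}{2}\right)^{2}\right)^{2} = \left(\frac{49}{4}\right)^{2} = \frac{2401}{16}$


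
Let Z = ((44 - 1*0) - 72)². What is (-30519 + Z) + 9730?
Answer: -20005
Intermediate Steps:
Z = 784 (Z = ((44 + 0) - 72)² = (44 - 72)² = (-28)² = 784)
(-30519 + Z) + 9730 = (-30519 + 784) + 9730 = -29735 + 9730 = -20005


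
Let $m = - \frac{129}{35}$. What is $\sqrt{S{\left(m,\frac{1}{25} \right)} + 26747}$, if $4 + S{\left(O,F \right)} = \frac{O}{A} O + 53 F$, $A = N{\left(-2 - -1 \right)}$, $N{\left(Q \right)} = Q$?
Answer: $\frac{3 \sqrt{3638459}}{35} \approx 163.5$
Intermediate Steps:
$A = -1$ ($A = -2 - -1 = -2 + 1 = -1$)
$m = - \frac{129}{35}$ ($m = \left(-129\right) \frac{1}{35} = - \frac{129}{35} \approx -3.6857$)
$S{\left(O,F \right)} = -4 - O^{2} + 53 F$ ($S{\left(O,F \right)} = -4 + \left(\frac{O}{-1} O + 53 F\right) = -4 + \left(O \left(-1\right) O + 53 F\right) = -4 + \left(- O O + 53 F\right) = -4 + \left(- O^{2} + 53 F\right) = -4 - O^{2} + 53 F$)
$\sqrt{S{\left(m,\frac{1}{25} \right)} + 26747} = \sqrt{\left(-4 - \left(- \frac{129}{35}\right)^{2} + \frac{53}{25}\right) + 26747} = \sqrt{\left(-4 - \frac{16641}{1225} + 53 \cdot \frac{1}{25}\right) + 26747} = \sqrt{\left(-4 - \frac{16641}{1225} + \frac{53}{25}\right) + 26747} = \sqrt{- \frac{18944}{1225} + 26747} = \sqrt{\frac{32746131}{1225}} = \frac{3 \sqrt{3638459}}{35}$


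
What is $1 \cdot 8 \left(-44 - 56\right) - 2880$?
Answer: $-3680$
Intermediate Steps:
$1 \cdot 8 \left(-44 - 56\right) - 2880 = 8 \left(-100\right) - 2880 = -800 - 2880 = -3680$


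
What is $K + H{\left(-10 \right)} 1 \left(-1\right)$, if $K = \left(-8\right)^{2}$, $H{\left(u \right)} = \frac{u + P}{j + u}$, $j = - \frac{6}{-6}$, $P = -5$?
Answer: $\frac{187}{3} \approx 62.333$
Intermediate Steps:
$j = 1$ ($j = \left(-6\right) \left(- \frac{1}{6}\right) = 1$)
$H{\left(u \right)} = \frac{-5 + u}{1 + u}$ ($H{\left(u \right)} = \frac{u - 5}{1 + u} = \frac{-5 + u}{1 + u}$)
$K = 64$
$K + H{\left(-10 \right)} 1 \left(-1\right) = 64 + \frac{-5 - 10}{1 - 10} \cdot 1 \left(-1\right) = 64 + \frac{1}{-9} \left(-15\right) \left(-1\right) = 64 + \left(- \frac{1}{9}\right) \left(-15\right) \left(-1\right) = 64 + \frac{5}{3} \left(-1\right) = 64 - \frac{5}{3} = \frac{187}{3}$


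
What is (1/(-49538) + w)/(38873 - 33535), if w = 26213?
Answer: 1298539593/264433844 ≈ 4.9106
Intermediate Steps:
(1/(-49538) + w)/(38873 - 33535) = (1/(-49538) + 26213)/(38873 - 33535) = (-1/49538 + 26213)/5338 = (1298539593/49538)*(1/5338) = 1298539593/264433844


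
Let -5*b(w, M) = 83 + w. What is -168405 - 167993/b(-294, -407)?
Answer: -36373420/211 ≈ -1.7239e+5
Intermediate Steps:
b(w, M) = -83/5 - w/5 (b(w, M) = -(83 + w)/5 = -83/5 - w/5)
-168405 - 167993/b(-294, -407) = -168405 - 167993/(-83/5 - ⅕*(-294)) = -168405 - 167993/(-83/5 + 294/5) = -168405 - 167993/211/5 = -168405 - 167993*5/211 = -168405 - 1*839965/211 = -168405 - 839965/211 = -36373420/211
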